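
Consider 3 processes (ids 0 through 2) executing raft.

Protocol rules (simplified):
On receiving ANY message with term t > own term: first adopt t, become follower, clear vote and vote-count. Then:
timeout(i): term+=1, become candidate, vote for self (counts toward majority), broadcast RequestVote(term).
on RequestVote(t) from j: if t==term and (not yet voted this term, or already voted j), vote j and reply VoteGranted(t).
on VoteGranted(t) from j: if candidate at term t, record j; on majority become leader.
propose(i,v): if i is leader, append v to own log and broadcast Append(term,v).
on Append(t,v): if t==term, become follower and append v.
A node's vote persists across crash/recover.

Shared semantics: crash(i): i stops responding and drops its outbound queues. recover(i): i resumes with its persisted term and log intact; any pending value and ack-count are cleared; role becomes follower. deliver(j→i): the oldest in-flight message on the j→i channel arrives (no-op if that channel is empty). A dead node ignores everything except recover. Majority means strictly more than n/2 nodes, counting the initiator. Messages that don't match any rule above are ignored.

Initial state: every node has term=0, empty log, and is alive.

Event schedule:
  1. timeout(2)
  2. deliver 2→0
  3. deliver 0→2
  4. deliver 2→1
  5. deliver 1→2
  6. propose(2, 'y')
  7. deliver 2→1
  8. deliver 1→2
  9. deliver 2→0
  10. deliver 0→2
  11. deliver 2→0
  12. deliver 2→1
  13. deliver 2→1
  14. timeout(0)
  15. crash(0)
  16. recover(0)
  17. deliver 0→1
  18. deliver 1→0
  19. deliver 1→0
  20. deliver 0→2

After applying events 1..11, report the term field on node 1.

1

e1 timeout(2): 2[cand,t=1,-]
e2 deliver 2→0: 0[foll,t=1,-]
e3 deliver 0→2: 2[lead,t=1,-]
e4 deliver 2→1: 1[foll,t=1,-]
e5 deliver 1→2: ·
e6 propose(2,'y'): 2[lead,t=1,y]
e7 deliver 2→1: 1[foll,t=1,y]
e8 deliver 1→2: ·
e9 deliver 2→0: 0[foll,t=1,y]
e10 deliver 0→2: ·
e11 deliver 2→0: ·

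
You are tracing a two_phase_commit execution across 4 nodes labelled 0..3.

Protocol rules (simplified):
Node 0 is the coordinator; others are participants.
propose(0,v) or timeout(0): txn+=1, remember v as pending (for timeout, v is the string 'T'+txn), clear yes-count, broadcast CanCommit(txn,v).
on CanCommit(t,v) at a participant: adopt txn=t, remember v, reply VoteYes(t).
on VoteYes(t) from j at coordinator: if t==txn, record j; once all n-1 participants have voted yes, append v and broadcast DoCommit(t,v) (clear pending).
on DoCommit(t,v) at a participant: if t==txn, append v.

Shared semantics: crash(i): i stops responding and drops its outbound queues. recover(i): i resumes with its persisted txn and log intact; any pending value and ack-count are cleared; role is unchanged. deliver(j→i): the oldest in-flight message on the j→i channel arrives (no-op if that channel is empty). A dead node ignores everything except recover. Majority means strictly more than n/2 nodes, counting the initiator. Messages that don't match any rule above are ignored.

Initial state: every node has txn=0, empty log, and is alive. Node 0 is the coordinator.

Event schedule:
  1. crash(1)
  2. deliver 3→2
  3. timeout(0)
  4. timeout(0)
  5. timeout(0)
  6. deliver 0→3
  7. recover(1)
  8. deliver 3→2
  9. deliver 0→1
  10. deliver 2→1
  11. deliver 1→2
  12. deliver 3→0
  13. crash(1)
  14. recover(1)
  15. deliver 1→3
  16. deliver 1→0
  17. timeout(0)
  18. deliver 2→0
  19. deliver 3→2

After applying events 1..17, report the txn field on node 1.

1. crash(1):  <1:✗part t0 ->
2. deliver 3→2:  nop
3. timeout(0):  <0:coor t1 ->
4. timeout(0):  <0:coor t2 ->
5. timeout(0):  <0:coor t3 ->
6. deliver 0→3:  <3:part t1 ->
7. recover(1):  <1:part t0 ->
8. deliver 3→2:  nop
9. deliver 0→1:  <1:part t1 ->
10. deliver 2→1:  nop
11. deliver 1→2:  nop
12. deliver 3→0:  nop
13. crash(1):  <1:✗part t1 ->
14. recover(1):  <1:part t1 ->
15. deliver 1→3:  nop
16. deliver 1→0:  nop
17. timeout(0):  <0:coor t4 ->

1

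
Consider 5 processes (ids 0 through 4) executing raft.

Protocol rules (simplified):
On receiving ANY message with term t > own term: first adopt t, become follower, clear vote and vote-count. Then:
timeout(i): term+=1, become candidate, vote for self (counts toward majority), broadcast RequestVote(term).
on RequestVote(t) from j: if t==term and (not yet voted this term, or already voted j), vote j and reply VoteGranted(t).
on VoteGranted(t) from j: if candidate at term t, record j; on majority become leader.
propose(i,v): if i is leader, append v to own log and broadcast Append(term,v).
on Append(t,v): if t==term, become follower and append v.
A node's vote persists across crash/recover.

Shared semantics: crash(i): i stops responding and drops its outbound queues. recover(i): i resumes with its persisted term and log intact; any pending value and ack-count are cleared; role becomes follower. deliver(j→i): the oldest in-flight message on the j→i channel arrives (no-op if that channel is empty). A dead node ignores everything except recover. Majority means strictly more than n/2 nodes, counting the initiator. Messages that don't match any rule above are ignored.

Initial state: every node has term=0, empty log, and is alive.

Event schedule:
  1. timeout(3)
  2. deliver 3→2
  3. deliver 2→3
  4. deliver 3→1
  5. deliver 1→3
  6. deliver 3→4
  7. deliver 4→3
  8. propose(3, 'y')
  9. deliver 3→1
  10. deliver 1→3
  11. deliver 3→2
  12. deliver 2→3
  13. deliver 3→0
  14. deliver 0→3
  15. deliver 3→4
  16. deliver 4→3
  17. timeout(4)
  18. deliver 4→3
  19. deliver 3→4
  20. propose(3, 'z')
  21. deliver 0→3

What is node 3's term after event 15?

step 1 timeout(3): 3={cand,t=1,log=-}
step 2 deliver 3→2: 2={foll,t=1,log=-}
step 3 deliver 2→3: —
step 4 deliver 3→1: 1={foll,t=1,log=-}
step 5 deliver 1→3: 3={lead,t=1,log=-}
step 6 deliver 3→4: 4={foll,t=1,log=-}
step 7 deliver 4→3: —
step 8 propose(3,'y'): 3={lead,t=1,log=y}
step 9 deliver 3→1: 1={foll,t=1,log=y}
step 10 deliver 1→3: —
step 11 deliver 3→2: 2={foll,t=1,log=y}
step 12 deliver 2→3: —
step 13 deliver 3→0: 0={foll,t=1,log=-}
step 14 deliver 0→3: —
step 15 deliver 3→4: 4={foll,t=1,log=y}

1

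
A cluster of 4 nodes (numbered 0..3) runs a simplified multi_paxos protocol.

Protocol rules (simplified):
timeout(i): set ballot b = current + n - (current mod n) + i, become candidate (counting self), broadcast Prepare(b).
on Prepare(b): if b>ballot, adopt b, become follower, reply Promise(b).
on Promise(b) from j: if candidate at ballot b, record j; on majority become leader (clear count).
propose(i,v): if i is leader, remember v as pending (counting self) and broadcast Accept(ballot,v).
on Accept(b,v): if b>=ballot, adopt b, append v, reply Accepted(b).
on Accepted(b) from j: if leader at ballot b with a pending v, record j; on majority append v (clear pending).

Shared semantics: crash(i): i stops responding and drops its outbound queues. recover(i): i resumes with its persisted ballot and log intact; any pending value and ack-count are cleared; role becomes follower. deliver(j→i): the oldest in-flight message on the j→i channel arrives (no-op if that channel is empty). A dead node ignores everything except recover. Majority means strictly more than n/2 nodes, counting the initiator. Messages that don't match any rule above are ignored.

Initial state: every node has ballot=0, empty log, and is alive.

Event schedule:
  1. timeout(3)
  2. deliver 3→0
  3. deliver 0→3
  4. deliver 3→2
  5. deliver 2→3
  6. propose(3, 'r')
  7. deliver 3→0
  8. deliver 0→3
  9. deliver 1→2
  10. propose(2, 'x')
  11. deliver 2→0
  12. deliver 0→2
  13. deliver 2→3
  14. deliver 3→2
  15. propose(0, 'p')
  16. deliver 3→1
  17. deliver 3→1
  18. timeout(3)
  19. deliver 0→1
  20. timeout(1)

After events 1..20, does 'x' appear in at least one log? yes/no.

no

after 1 — timeout(3): n3:cand/b7/[-]
after 2 — deliver 3→0: n0:foll/b7/[-]
after 3 — deliver 0→3: ·
after 4 — deliver 3→2: n2:foll/b7/[-]
after 5 — deliver 2→3: n3:lead/b7/[-]
after 6 — propose(3,'r'): ·
after 7 — deliver 3→0: n0:foll/b7/[r]
after 8 — deliver 0→3: ·
after 9 — deliver 1→2: ·
after 10 — propose(2,'x'): ·
after 11 — deliver 2→0: ·
after 12 — deliver 0→2: ·
after 13 — deliver 2→3: ·
after 14 — deliver 3→2: n2:foll/b7/[r]
after 15 — propose(0,'p'): ·
after 16 — deliver 3→1: n1:foll/b7/[-]
after 17 — deliver 3→1: n1:foll/b7/[r]
after 18 — timeout(3): n3:cand/b11/[-]
after 19 — deliver 0→1: ·
after 20 — timeout(1): n1:cand/b9/[r]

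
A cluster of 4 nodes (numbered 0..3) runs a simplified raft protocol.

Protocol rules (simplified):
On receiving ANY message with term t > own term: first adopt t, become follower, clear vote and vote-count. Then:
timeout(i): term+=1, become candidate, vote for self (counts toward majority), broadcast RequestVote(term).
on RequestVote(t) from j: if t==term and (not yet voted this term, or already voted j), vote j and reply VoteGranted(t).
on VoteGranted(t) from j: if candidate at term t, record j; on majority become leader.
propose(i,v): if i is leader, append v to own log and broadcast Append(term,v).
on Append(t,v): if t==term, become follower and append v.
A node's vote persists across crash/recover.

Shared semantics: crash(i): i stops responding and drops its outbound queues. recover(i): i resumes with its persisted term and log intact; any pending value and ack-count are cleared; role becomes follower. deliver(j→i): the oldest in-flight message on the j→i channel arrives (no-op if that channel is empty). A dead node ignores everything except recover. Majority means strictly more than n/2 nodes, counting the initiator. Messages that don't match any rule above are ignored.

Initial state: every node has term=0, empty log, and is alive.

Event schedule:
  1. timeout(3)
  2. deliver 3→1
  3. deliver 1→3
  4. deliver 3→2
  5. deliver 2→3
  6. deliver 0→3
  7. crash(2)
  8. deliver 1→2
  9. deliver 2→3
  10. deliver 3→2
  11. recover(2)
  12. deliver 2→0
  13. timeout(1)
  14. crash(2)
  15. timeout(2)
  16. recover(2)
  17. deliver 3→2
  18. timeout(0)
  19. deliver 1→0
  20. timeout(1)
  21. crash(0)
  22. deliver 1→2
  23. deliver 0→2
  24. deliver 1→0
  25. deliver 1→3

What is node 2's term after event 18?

1

[1] timeout(3) → N3(cand t1 [-])
[2] deliver 3→1 → N1(foll t1 [-])
[3] deliver 1→3 → ∅
[4] deliver 3→2 → N2(foll t1 [-])
[5] deliver 2→3 → N3(lead t1 [-])
[6] deliver 0→3 → ∅
[7] crash(2) → N2(✗foll t1 [-])
[8] deliver 1→2 → ∅
[9] deliver 2→3 → ∅
[10] deliver 3→2 → ∅
[11] recover(2) → N2(foll t1 [-])
[12] deliver 2→0 → ∅
[13] timeout(1) → N1(cand t2 [-])
[14] crash(2) → N2(✗foll t1 [-])
[15] timeout(2) → ∅
[16] recover(2) → N2(foll t1 [-])
[17] deliver 3→2 → ∅
[18] timeout(0) → N0(cand t1 [-])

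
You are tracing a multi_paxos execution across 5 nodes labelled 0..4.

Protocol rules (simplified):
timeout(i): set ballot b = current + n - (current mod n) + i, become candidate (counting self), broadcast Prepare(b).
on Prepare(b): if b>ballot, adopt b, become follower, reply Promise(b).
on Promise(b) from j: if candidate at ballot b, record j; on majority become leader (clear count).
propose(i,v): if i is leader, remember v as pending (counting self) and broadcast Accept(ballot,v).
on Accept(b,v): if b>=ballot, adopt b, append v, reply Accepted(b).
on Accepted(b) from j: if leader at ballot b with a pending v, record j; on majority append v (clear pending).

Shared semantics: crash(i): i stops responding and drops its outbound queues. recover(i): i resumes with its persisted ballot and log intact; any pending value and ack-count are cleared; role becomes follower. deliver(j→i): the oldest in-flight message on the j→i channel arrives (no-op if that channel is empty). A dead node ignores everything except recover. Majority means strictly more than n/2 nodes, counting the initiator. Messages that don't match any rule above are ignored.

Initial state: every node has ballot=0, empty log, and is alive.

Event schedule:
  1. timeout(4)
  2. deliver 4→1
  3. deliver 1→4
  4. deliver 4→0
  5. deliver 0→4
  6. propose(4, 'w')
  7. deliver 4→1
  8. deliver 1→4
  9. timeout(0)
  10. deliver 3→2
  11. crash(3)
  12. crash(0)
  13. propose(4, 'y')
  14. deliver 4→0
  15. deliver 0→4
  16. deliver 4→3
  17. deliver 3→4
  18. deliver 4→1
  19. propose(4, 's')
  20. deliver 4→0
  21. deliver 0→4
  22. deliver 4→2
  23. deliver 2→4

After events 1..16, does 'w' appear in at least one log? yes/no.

e1 timeout(4): 4[cand,b=9,-]
e2 deliver 4→1: 1[foll,b=9,-]
e3 deliver 1→4: ·
e4 deliver 4→0: 0[foll,b=9,-]
e5 deliver 0→4: 4[lead,b=9,-]
e6 propose(4,'w'): ·
e7 deliver 4→1: 1[foll,b=9,w]
e8 deliver 1→4: ·
e9 timeout(0): 0[cand,b=10,-]
e10 deliver 3→2: ·
e11 crash(3): 3[✗foll,b=0,-]
e12 crash(0): 0[✗cand,b=10,-]
e13 propose(4,'y'): ·
e14 deliver 4→0: ·
e15 deliver 0→4: ·
e16 deliver 4→3: ·

yes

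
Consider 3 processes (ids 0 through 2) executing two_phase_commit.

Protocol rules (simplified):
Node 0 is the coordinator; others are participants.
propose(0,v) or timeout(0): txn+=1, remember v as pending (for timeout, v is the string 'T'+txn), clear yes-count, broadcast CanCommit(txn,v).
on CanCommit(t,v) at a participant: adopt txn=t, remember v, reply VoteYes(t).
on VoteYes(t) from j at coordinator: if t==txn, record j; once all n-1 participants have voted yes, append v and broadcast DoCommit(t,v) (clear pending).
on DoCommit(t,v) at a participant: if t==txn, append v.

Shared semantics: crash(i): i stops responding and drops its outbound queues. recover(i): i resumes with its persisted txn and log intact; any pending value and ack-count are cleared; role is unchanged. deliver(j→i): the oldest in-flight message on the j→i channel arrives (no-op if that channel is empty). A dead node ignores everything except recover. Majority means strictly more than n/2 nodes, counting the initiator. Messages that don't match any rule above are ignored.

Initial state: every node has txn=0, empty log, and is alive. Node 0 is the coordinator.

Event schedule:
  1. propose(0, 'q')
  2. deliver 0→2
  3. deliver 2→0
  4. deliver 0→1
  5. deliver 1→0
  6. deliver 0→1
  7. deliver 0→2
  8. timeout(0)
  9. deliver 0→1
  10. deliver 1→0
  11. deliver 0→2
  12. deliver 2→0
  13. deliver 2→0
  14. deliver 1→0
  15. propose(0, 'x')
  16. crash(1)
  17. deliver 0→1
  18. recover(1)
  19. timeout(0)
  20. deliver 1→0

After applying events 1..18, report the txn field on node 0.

3

[1] propose(0,'q') → N0(coor t1 [-])
[2] deliver 0→2 → N2(part t1 [-])
[3] deliver 2→0 → ∅
[4] deliver 0→1 → N1(part t1 [-])
[5] deliver 1→0 → N0(coor t1 [q])
[6] deliver 0→1 → N1(part t1 [q])
[7] deliver 0→2 → N2(part t1 [q])
[8] timeout(0) → N0(coor t2 [q])
[9] deliver 0→1 → N1(part t2 [q])
[10] deliver 1→0 → ∅
[11] deliver 0→2 → N2(part t2 [q])
[12] deliver 2→0 → N0(coor t2 [q,T2])
[13] deliver 2→0 → ∅
[14] deliver 1→0 → ∅
[15] propose(0,'x') → N0(coor t3 [q,T2])
[16] crash(1) → N1(✗part t2 [q])
[17] deliver 0→1 → ∅
[18] recover(1) → N1(part t2 [q])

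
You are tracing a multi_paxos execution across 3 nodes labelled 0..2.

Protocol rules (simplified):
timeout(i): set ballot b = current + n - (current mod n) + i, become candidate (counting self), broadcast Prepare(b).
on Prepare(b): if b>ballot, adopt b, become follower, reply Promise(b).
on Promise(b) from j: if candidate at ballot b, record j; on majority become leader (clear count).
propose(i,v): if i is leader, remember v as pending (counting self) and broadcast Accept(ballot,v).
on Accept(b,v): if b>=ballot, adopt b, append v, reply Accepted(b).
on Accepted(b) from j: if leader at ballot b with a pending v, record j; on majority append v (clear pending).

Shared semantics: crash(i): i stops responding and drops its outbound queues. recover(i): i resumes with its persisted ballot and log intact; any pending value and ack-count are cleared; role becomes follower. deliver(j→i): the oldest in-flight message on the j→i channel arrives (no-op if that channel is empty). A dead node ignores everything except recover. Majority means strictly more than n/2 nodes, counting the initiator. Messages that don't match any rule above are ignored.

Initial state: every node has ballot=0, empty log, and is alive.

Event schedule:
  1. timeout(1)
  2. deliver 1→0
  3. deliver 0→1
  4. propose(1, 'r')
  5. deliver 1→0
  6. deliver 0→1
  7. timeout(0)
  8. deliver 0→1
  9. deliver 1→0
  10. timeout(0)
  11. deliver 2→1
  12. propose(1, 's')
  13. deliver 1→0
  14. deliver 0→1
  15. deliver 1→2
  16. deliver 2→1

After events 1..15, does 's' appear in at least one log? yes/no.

1. timeout(1):  <1:cand b4 ->
2. deliver 1→0:  <0:foll b4 ->
3. deliver 0→1:  <1:lead b4 ->
4. propose(1,'r'):  nop
5. deliver 1→0:  <0:foll b4 r>
6. deliver 0→1:  <1:lead b4 r>
7. timeout(0):  <0:cand b6 r>
8. deliver 0→1:  <1:foll b6 r>
9. deliver 1→0:  <0:lead b6 r>
10. timeout(0):  <0:cand b9 r>
11. deliver 2→1:  nop
12. propose(1,'s'):  nop
13. deliver 1→0:  nop
14. deliver 0→1:  <1:foll b9 r>
15. deliver 1→2:  <2:foll b4 ->

no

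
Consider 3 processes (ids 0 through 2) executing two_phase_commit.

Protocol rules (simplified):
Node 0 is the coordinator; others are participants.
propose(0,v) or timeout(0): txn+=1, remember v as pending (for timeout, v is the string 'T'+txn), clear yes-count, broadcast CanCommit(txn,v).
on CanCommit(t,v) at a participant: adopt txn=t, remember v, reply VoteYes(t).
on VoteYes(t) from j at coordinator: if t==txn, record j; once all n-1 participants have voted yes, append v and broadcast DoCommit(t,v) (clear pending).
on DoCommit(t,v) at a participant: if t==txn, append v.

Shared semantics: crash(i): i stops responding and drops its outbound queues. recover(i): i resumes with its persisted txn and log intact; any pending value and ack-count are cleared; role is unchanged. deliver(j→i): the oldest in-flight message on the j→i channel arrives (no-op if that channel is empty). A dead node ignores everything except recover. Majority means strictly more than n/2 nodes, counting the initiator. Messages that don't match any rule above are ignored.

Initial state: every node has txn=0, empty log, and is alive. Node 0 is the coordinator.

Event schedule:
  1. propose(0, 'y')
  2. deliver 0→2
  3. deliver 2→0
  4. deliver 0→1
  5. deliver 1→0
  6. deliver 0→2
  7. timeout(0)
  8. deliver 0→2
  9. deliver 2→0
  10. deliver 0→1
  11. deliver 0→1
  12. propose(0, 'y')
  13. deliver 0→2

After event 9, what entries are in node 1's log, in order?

empty

step 1 propose(0,'y'): 0={coor,t=1,log=-}
step 2 deliver 0→2: 2={part,t=1,log=-}
step 3 deliver 2→0: —
step 4 deliver 0→1: 1={part,t=1,log=-}
step 5 deliver 1→0: 0={coor,t=1,log=y}
step 6 deliver 0→2: 2={part,t=1,log=y}
step 7 timeout(0): 0={coor,t=2,log=y}
step 8 deliver 0→2: 2={part,t=2,log=y}
step 9 deliver 2→0: —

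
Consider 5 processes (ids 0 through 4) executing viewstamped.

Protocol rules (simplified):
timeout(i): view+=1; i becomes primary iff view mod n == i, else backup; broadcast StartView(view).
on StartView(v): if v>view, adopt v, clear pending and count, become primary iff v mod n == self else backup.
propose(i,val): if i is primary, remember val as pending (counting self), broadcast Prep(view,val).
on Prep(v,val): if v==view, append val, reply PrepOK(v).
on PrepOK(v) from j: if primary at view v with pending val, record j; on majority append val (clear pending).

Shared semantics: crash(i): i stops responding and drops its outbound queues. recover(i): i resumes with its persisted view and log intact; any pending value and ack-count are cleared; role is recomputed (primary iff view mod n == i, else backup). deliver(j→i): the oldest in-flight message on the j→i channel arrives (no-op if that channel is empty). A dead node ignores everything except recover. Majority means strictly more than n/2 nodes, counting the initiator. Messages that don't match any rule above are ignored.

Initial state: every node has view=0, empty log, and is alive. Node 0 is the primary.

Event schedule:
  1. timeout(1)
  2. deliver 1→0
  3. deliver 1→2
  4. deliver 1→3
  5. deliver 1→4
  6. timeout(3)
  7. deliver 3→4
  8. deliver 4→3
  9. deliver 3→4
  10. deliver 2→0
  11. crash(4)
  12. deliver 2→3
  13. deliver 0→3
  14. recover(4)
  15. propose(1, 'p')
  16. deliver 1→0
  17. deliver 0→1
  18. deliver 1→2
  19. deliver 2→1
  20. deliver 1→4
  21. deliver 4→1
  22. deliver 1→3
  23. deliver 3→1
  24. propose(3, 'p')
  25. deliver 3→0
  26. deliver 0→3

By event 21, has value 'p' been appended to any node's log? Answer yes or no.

e1 timeout(1): 1[prim,v=1,-]
e2 deliver 1→0: 0[back,v=1,-]
e3 deliver 1→2: 2[back,v=1,-]
e4 deliver 1→3: 3[back,v=1,-]
e5 deliver 1→4: 4[back,v=1,-]
e6 timeout(3): 3[back,v=2,-]
e7 deliver 3→4: 4[back,v=2,-]
e8 deliver 4→3: ·
e9 deliver 3→4: ·
e10 deliver 2→0: ·
e11 crash(4): 4[✗back,v=2,-]
e12 deliver 2→3: ·
e13 deliver 0→3: ·
e14 recover(4): 4[back,v=2,-]
e15 propose(1,'p'): ·
e16 deliver 1→0: 0[back,v=1,p]
e17 deliver 0→1: ·
e18 deliver 1→2: 2[back,v=1,p]
e19 deliver 2→1: 1[prim,v=1,p]
e20 deliver 1→4: ·
e21 deliver 4→1: ·

yes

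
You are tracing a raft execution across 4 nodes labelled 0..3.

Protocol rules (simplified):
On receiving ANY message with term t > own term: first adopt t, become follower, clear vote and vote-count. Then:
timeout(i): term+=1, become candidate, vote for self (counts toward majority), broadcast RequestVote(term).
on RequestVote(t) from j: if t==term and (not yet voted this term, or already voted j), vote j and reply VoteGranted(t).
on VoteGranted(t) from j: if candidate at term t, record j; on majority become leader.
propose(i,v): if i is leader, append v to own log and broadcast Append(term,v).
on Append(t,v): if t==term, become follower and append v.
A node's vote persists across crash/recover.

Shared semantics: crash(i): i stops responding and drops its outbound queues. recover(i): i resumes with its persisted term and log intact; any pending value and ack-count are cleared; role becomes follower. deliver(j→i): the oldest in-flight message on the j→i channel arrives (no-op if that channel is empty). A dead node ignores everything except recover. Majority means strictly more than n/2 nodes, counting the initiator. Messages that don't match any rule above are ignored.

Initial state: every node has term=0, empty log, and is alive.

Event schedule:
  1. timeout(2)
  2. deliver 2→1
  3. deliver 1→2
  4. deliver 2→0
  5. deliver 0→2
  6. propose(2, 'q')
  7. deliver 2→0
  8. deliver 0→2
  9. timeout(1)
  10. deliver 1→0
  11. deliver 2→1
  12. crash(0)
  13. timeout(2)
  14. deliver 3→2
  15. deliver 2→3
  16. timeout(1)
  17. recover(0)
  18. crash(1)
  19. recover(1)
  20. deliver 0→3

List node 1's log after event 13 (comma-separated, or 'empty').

empty

step 1 timeout(2): 2={cand,t=1,log=-}
step 2 deliver 2→1: 1={foll,t=1,log=-}
step 3 deliver 1→2: —
step 4 deliver 2→0: 0={foll,t=1,log=-}
step 5 deliver 0→2: 2={lead,t=1,log=-}
step 6 propose(2,'q'): 2={lead,t=1,log=q}
step 7 deliver 2→0: 0={foll,t=1,log=q}
step 8 deliver 0→2: —
step 9 timeout(1): 1={cand,t=2,log=-}
step 10 deliver 1→0: 0={foll,t=2,log=q}
step 11 deliver 2→1: —
step 12 crash(0): 0={✗foll,t=2,log=q}
step 13 timeout(2): 2={cand,t=2,log=q}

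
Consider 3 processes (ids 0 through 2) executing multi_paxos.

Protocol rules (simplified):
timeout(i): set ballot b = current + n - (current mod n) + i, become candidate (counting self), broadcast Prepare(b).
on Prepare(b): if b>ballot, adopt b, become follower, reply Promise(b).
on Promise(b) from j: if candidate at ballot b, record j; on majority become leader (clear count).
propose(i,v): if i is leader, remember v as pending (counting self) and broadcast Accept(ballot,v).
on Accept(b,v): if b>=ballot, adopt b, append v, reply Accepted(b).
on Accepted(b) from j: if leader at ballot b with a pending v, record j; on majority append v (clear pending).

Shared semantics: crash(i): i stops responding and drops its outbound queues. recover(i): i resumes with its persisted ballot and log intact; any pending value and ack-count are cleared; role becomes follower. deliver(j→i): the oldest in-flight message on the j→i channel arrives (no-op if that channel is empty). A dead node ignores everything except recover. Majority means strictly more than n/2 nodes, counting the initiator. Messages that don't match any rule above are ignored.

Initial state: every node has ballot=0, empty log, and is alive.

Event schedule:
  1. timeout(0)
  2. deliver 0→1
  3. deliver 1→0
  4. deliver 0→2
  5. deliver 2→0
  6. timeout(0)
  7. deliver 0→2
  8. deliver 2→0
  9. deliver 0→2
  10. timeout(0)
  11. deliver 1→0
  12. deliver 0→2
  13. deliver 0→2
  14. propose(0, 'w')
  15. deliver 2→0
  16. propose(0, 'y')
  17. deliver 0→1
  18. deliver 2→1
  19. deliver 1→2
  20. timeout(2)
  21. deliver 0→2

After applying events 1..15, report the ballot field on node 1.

1. timeout(0):  <0:cand b3 ->
2. deliver 0→1:  <1:foll b3 ->
3. deliver 1→0:  <0:lead b3 ->
4. deliver 0→2:  <2:foll b3 ->
5. deliver 2→0:  nop
6. timeout(0):  <0:cand b6 ->
7. deliver 0→2:  <2:foll b6 ->
8. deliver 2→0:  <0:lead b6 ->
9. deliver 0→2:  nop
10. timeout(0):  <0:cand b9 ->
11. deliver 1→0:  nop
12. deliver 0→2:  <2:foll b9 ->
13. deliver 0→2:  nop
14. propose(0,'w'):  nop
15. deliver 2→0:  <0:lead b9 ->

3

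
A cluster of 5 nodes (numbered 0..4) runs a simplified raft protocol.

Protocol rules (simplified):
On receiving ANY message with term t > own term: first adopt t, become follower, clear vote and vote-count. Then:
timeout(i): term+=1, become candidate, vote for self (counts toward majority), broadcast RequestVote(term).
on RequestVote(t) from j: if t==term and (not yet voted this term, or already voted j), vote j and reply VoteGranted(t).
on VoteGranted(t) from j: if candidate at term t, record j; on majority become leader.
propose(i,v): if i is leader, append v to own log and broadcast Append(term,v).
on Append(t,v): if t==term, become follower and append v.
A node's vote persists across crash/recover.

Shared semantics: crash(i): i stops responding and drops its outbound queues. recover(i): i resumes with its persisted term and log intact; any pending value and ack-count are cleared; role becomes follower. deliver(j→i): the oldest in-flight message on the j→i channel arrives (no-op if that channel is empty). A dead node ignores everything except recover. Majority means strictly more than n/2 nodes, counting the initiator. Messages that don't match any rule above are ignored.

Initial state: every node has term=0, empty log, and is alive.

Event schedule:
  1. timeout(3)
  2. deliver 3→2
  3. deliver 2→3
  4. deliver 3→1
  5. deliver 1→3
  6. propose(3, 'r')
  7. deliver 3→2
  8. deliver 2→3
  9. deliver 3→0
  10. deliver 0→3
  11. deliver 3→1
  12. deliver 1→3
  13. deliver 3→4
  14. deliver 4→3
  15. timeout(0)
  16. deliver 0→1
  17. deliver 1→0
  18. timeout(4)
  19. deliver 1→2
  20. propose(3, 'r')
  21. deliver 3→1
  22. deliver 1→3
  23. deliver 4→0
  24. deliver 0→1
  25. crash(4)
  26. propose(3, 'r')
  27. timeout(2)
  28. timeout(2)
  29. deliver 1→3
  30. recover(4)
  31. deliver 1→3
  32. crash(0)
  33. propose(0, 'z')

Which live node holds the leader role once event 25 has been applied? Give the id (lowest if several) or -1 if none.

step 1 timeout(3): 3={cand,t=1,log=-}
step 2 deliver 3→2: 2={foll,t=1,log=-}
step 3 deliver 2→3: —
step 4 deliver 3→1: 1={foll,t=1,log=-}
step 5 deliver 1→3: 3={lead,t=1,log=-}
step 6 propose(3,'r'): 3={lead,t=1,log=r}
step 7 deliver 3→2: 2={foll,t=1,log=r}
step 8 deliver 2→3: —
step 9 deliver 3→0: 0={foll,t=1,log=-}
step 10 deliver 0→3: —
step 11 deliver 3→1: 1={foll,t=1,log=r}
step 12 deliver 1→3: —
step 13 deliver 3→4: 4={foll,t=1,log=-}
step 14 deliver 4→3: —
step 15 timeout(0): 0={cand,t=2,log=-}
step 16 deliver 0→1: 1={foll,t=2,log=r}
step 17 deliver 1→0: —
step 18 timeout(4): 4={cand,t=2,log=-}
step 19 deliver 1→2: —
step 20 propose(3,'r'): 3={lead,t=1,log=r,r}
step 21 deliver 3→1: —
step 22 deliver 1→3: —
step 23 deliver 4→0: —
step 24 deliver 0→1: —
step 25 crash(4): 4={✗cand,t=2,log=-}

3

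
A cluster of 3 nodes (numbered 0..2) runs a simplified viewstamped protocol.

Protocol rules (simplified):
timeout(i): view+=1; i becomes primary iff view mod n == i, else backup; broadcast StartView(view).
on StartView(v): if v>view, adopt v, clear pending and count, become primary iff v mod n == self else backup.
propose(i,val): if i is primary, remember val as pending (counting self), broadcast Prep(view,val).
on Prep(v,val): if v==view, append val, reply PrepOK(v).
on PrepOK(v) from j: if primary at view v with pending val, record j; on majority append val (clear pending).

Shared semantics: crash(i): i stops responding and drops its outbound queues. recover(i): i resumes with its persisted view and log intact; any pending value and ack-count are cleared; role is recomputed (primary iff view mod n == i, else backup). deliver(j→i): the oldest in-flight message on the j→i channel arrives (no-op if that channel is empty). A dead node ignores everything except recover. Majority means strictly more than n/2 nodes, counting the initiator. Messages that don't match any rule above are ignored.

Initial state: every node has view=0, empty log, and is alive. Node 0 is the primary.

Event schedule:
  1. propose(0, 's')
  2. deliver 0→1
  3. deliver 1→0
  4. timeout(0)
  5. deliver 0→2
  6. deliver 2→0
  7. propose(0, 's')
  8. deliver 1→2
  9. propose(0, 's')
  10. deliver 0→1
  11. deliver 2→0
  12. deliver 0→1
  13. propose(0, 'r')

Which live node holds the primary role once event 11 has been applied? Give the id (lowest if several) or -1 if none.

1

after 1 — propose(0,'s'): ·
after 2 — deliver 0→1: n1:back/v0/[s]
after 3 — deliver 1→0: n0:prim/v0/[s]
after 4 — timeout(0): n0:back/v1/[s]
after 5 — deliver 0→2: n2:back/v0/[s]
after 6 — deliver 2→0: ·
after 7 — propose(0,'s'): ·
after 8 — deliver 1→2: ·
after 9 — propose(0,'s'): ·
after 10 — deliver 0→1: n1:prim/v1/[s]
after 11 — deliver 2→0: ·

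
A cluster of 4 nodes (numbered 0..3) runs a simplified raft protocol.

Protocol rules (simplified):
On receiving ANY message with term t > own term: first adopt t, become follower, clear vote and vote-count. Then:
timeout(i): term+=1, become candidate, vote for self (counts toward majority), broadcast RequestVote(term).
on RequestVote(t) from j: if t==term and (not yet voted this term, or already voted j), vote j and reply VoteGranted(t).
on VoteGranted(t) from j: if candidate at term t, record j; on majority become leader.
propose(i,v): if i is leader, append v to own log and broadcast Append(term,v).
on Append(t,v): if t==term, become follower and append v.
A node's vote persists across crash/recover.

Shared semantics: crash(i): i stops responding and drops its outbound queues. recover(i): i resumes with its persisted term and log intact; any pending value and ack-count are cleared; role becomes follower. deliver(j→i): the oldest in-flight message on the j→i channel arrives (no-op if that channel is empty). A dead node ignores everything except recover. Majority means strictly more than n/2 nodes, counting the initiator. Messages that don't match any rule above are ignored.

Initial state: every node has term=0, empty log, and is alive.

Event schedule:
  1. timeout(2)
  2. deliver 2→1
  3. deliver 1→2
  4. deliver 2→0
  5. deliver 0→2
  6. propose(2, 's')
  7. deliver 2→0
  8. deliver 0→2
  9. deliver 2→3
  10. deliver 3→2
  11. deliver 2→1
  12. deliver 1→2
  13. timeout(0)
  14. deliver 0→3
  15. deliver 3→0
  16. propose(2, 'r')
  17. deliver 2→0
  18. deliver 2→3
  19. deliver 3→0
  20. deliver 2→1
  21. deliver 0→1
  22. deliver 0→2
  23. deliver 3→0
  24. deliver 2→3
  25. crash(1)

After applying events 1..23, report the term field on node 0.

1. timeout(2):  <2:cand t1 ->
2. deliver 2→1:  <1:foll t1 ->
3. deliver 1→2:  nop
4. deliver 2→0:  <0:foll t1 ->
5. deliver 0→2:  <2:lead t1 ->
6. propose(2,'s'):  <2:lead t1 s>
7. deliver 2→0:  <0:foll t1 s>
8. deliver 0→2:  nop
9. deliver 2→3:  <3:foll t1 ->
10. deliver 3→2:  nop
11. deliver 2→1:  <1:foll t1 s>
12. deliver 1→2:  nop
13. timeout(0):  <0:cand t2 s>
14. deliver 0→3:  <3:foll t2 ->
15. deliver 3→0:  nop
16. propose(2,'r'):  <2:lead t1 s,r>
17. deliver 2→0:  nop
18. deliver 2→3:  nop
19. deliver 3→0:  nop
20. deliver 2→1:  <1:foll t1 s,r>
21. deliver 0→1:  <1:foll t2 s,r>
22. deliver 0→2:  <2:foll t2 s,r>
23. deliver 3→0:  nop

2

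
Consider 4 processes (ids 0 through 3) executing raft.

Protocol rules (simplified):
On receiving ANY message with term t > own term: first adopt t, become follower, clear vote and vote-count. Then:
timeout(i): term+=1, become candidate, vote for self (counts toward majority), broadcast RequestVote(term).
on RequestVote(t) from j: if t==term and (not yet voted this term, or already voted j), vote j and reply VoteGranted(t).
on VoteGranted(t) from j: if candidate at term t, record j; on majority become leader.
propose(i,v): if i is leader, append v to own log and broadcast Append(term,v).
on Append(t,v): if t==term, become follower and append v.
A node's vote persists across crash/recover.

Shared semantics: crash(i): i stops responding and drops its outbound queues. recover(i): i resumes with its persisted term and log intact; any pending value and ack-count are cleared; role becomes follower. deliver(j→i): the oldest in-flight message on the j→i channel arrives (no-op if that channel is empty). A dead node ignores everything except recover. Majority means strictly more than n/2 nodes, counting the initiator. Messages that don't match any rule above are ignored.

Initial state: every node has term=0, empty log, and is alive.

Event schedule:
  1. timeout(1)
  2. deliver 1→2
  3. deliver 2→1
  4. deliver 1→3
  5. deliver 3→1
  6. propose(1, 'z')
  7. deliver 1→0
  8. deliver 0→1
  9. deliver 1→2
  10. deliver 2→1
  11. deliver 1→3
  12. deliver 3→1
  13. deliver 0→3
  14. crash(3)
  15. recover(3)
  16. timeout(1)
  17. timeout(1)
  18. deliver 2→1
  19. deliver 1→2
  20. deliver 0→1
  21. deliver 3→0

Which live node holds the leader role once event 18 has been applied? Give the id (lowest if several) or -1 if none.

e1 timeout(1): 1[cand,t=1,-]
e2 deliver 1→2: 2[foll,t=1,-]
e3 deliver 2→1: ·
e4 deliver 1→3: 3[foll,t=1,-]
e5 deliver 3→1: 1[lead,t=1,-]
e6 propose(1,'z'): 1[lead,t=1,z]
e7 deliver 1→0: 0[foll,t=1,-]
e8 deliver 0→1: ·
e9 deliver 1→2: 2[foll,t=1,z]
e10 deliver 2→1: ·
e11 deliver 1→3: 3[foll,t=1,z]
e12 deliver 3→1: ·
e13 deliver 0→3: ·
e14 crash(3): 3[✗foll,t=1,z]
e15 recover(3): 3[foll,t=1,z]
e16 timeout(1): 1[cand,t=2,z]
e17 timeout(1): 1[cand,t=3,z]
e18 deliver 2→1: ·

-1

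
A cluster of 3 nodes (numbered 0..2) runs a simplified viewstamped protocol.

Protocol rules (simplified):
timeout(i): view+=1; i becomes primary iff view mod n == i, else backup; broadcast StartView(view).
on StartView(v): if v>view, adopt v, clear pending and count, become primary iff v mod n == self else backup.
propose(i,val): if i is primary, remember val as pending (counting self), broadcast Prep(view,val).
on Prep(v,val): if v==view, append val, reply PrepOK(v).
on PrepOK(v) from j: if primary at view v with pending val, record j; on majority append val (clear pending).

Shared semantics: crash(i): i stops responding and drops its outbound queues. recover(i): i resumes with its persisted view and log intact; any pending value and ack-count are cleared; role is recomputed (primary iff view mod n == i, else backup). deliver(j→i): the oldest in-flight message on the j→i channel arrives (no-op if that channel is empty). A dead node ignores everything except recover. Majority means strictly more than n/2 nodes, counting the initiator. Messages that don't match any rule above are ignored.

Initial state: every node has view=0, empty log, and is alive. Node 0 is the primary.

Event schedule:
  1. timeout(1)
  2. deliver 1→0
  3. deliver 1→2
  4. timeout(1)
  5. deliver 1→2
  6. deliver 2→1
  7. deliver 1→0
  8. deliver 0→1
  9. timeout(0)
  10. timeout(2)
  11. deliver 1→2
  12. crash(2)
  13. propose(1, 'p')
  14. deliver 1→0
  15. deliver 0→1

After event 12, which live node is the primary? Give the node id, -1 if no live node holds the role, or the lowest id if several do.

0

[1] timeout(1) → N1(prim v1 [-])
[2] deliver 1→0 → N0(back v1 [-])
[3] deliver 1→2 → N2(back v1 [-])
[4] timeout(1) → N1(back v2 [-])
[5] deliver 1→2 → N2(prim v2 [-])
[6] deliver 2→1 → ∅
[7] deliver 1→0 → N0(back v2 [-])
[8] deliver 0→1 → ∅
[9] timeout(0) → N0(prim v3 [-])
[10] timeout(2) → N2(back v3 [-])
[11] deliver 1→2 → ∅
[12] crash(2) → N2(✗back v3 [-])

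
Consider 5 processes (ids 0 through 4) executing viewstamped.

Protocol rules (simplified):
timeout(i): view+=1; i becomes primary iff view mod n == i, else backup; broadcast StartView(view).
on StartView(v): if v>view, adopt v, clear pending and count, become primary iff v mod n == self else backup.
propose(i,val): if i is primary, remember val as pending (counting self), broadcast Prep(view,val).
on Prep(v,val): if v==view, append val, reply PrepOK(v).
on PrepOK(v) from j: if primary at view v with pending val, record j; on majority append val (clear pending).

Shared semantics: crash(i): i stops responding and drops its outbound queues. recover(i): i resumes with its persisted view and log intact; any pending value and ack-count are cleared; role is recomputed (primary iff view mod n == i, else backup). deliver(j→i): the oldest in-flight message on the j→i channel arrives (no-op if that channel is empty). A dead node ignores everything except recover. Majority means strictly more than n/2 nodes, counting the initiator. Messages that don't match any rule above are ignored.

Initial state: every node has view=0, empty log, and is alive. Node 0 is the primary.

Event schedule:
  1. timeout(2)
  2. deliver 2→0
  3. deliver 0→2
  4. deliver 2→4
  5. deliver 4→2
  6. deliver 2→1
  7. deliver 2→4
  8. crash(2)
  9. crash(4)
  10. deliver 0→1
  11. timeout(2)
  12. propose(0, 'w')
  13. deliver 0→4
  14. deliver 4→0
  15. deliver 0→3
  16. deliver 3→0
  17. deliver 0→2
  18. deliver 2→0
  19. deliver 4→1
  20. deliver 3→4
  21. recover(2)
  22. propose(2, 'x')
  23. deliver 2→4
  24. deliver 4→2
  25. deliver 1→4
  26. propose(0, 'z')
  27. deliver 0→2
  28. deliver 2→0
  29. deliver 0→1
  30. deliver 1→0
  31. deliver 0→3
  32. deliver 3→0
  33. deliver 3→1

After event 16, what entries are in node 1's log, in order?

e1 timeout(2): 2[back,v=1,-]
e2 deliver 2→0: 0[back,v=1,-]
e3 deliver 0→2: ·
e4 deliver 2→4: 4[back,v=1,-]
e5 deliver 4→2: ·
e6 deliver 2→1: 1[prim,v=1,-]
e7 deliver 2→4: ·
e8 crash(2): 2[✗back,v=1,-]
e9 crash(4): 4[✗back,v=1,-]
e10 deliver 0→1: ·
e11 timeout(2): ·
e12 propose(0,'w'): ·
e13 deliver 0→4: ·
e14 deliver 4→0: ·
e15 deliver 0→3: ·
e16 deliver 3→0: ·

empty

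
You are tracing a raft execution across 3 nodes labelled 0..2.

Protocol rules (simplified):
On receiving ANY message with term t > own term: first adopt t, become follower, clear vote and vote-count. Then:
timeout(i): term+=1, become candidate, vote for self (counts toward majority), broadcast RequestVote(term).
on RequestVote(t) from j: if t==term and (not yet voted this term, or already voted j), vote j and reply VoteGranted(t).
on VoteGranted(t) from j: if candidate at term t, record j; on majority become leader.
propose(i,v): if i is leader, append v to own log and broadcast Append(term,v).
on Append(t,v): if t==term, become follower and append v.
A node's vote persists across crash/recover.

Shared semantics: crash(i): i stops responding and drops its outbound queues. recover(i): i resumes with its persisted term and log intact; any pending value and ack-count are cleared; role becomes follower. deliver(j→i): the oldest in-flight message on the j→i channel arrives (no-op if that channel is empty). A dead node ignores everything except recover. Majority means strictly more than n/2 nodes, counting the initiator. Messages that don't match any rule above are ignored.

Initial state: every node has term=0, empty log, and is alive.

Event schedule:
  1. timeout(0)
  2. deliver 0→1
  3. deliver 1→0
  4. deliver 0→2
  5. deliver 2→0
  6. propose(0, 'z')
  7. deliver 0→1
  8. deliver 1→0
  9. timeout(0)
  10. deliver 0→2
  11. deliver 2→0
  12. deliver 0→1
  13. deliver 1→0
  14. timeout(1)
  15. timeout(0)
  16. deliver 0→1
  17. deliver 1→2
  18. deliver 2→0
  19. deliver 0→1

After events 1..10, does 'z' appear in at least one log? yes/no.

yes

step 1 timeout(0): 0={cand,t=1,log=-}
step 2 deliver 0→1: 1={foll,t=1,log=-}
step 3 deliver 1→0: 0={lead,t=1,log=-}
step 4 deliver 0→2: 2={foll,t=1,log=-}
step 5 deliver 2→0: —
step 6 propose(0,'z'): 0={lead,t=1,log=z}
step 7 deliver 0→1: 1={foll,t=1,log=z}
step 8 deliver 1→0: —
step 9 timeout(0): 0={cand,t=2,log=z}
step 10 deliver 0→2: 2={foll,t=1,log=z}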